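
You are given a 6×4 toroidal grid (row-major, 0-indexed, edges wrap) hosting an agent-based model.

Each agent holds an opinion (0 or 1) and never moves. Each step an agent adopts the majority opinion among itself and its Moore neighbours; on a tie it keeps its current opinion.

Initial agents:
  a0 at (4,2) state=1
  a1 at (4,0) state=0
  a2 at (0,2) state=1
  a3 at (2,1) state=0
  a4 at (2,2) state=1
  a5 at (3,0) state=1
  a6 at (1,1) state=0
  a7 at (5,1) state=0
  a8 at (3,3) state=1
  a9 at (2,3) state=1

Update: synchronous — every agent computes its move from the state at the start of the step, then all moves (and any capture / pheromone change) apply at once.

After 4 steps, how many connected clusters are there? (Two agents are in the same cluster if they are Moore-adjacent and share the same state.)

t=1: a0@(4,2):1 a1@(4,0):0 a2@(0,2):0 a3@(2,1):0 a4@(2,2):1 a5@(3,0):1 a6@(1,1):0 a7@(5,1):0 a8@(3,3):1 a9@(2,3):1
t=2: (unchanged — steady state)

2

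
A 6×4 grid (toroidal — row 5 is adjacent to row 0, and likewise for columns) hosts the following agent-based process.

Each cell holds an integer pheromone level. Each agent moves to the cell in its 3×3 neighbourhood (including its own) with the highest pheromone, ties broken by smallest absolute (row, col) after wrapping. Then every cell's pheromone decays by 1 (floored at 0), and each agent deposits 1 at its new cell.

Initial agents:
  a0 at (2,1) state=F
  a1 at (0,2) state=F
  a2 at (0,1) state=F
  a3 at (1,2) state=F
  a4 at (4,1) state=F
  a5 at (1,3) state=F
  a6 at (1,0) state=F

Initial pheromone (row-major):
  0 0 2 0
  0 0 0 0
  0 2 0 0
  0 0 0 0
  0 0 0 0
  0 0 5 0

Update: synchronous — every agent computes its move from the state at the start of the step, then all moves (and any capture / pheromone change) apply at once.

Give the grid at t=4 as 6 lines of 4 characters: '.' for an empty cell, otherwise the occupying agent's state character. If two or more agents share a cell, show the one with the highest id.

t=1: a0@(2,1) a1@(5,2) a2@(5,2) a3@(0,2) a4@(5,2) a5@(0,2) a6@(2,1) | pheromone: 0 0 3 0 / 0 0 0 0 / 0 3 0 0 / 0 0 0 0 / 0 0 0 0 / 0 0 7 0
t=2: a0@(2,1) a1@(5,2) a2@(5,2) a3@(5,2) a4@(5,2) a5@(5,2) a6@(2,1) | pheromone: 0 0 2 0 / 0 0 0 0 / 0 4 0 0 / 0 0 0 0 / 0 0 0 0 / 0 0 11 0
t=3: a0@(2,1) a1@(5,2) a2@(5,2) a3@(5,2) a4@(5,2) a5@(5,2) a6@(2,1) | pheromone: 0 0 1 0 / 0 0 0 0 / 0 5 0 0 / 0 0 0 0 / 0 0 0 0 / 0 0 15 0
t=4: a0@(2,1) a1@(5,2) a2@(5,2) a3@(5,2) a4@(5,2) a5@(5,2) a6@(2,1) | pheromone: 0 0 0 0 / 0 0 0 0 / 0 6 0 0 / 0 0 0 0 / 0 0 0 0 / 0 0 19 0

....
....
.F..
....
....
..F.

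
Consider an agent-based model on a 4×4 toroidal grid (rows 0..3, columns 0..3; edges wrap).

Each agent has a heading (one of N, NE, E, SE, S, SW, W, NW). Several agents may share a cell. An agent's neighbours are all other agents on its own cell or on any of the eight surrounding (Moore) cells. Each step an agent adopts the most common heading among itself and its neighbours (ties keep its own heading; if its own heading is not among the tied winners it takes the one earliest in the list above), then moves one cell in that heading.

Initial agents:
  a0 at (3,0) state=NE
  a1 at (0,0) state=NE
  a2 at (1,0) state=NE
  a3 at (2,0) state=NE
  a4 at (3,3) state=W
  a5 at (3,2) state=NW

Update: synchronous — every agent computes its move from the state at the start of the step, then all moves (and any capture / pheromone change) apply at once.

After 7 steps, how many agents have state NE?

t=1: a0@(2,1):NE a1@(3,1):NE a2@(0,1):NE a3@(1,1):NE a4@(2,0):NE a5@(2,1):NW
t=2: a0@(1,2):NE a1@(2,2):NE a2@(3,2):NE a3@(0,2):NE a4@(1,1):NE a5@(1,2):NE
t=3: a0@(0,3):NE a1@(1,3):NE a2@(2,3):NE a3@(3,3):NE a4@(0,2):NE a5@(0,3):NE
t=4: a0@(3,0):NE a1@(0,0):NE a2@(1,0):NE a3@(2,0):NE a4@(3,3):NE a5@(3,0):NE
t=5: a0@(2,1):NE a1@(3,1):NE a2@(0,1):NE a3@(1,1):NE a4@(2,0):NE a5@(2,1):NE
t=6: a0@(1,2):NE a1@(2,2):NE a2@(3,2):NE a3@(0,2):NE a4@(1,1):NE a5@(1,2):NE
t=7: a0@(0,3):NE a1@(1,3):NE a2@(2,3):NE a3@(3,3):NE a4@(0,2):NE a5@(0,3):NE

6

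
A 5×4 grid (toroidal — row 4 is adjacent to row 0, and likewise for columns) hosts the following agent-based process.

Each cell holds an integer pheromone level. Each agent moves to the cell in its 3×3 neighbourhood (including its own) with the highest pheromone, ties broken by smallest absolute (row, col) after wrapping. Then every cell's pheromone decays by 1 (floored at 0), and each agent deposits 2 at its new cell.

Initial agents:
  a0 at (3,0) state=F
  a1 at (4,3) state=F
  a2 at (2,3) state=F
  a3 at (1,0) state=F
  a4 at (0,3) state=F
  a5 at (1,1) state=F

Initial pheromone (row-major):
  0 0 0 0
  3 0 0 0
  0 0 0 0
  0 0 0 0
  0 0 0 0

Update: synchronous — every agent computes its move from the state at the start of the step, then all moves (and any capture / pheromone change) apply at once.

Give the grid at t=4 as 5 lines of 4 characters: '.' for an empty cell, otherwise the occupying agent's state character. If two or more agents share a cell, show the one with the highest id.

t=1: a0@(2,0) a1@(0,0) a2@(1,0) a3@(1,0) a4@(1,0) a5@(1,0) | pheromone: 2 0 0 0 / 10 0 0 0 / 2 0 0 0 / 0 0 0 0 / 0 0 0 0
t=2: a0@(1,0) a1@(1,0) a2@(1,0) a3@(1,0) a4@(1,0) a5@(1,0) | pheromone: 1 0 0 0 / 21 0 0 0 / 1 0 0 0 / 0 0 0 0 / 0 0 0 0
t=3: a0@(1,0) a1@(1,0) a2@(1,0) a3@(1,0) a4@(1,0) a5@(1,0) | pheromone: 0 0 0 0 / 32 0 0 0 / 0 0 0 0 / 0 0 0 0 / 0 0 0 0
t=4: a0@(1,0) a1@(1,0) a2@(1,0) a3@(1,0) a4@(1,0) a5@(1,0) | pheromone: 0 0 0 0 / 43 0 0 0 / 0 0 0 0 / 0 0 0 0 / 0 0 0 0

....
F...
....
....
....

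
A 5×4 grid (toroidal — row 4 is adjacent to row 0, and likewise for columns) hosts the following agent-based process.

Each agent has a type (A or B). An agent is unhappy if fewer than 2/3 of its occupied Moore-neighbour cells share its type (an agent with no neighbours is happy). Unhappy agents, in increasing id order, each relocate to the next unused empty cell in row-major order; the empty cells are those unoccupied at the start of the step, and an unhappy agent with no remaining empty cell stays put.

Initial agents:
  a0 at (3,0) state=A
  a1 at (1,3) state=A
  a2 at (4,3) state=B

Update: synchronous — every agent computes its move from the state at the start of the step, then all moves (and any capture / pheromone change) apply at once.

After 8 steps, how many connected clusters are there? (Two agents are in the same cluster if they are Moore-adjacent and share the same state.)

2

t=1: a0@(0,0):A a1@(1,3):A a2@(0,1):B
t=2: a0@(0,2):A a1@(1,3):A a2@(0,3):B
t=3: a0@(0,0):A a1@(0,1):A a2@(1,0):B
t=4: a0@(0,2):A a1@(0,3):A a2@(1,1):B
t=5: a0@(0,0):A a1@(0,3):A a2@(0,1):B
t=6: a0@(0,2):A a1@(0,3):A a2@(1,0):B
t=7: a0@(0,2):A a1@(0,0):A a2@(0,1):B
t=8: a0@(0,3):A a1@(1,0):A a2@(1,1):B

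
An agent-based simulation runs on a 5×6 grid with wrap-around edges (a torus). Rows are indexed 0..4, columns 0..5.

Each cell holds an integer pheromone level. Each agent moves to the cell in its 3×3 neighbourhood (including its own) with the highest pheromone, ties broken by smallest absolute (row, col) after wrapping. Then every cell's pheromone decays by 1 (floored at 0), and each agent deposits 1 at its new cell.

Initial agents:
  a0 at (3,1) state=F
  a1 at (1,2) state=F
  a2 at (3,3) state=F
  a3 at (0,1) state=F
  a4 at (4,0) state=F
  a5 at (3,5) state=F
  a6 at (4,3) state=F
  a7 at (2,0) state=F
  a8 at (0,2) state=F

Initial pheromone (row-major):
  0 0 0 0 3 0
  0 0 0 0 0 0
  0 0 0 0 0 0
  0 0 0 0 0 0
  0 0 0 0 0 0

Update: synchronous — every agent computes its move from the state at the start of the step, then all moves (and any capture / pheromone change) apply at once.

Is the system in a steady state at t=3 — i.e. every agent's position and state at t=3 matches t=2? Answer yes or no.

yes

t=1: a0@(2,0) a1@(0,1) a2@(2,2) a3@(0,0) a4@(0,0) a5@(2,0) a6@(0,4) a7@(1,0) a8@(0,1) | pheromone: 2 2 0 0 3 0 / 1 0 0 0 0 0 / 2 0 1 0 0 0 / 0 0 0 0 0 0 / 0 0 0 0 0 0
t=2: a0@(2,0) a1@(0,0) a2@(2,2) a3@(0,0) a4@(0,0) a5@(2,0) a6@(0,4) a7@(0,0) a8@(0,0) | pheromone: 6 1 0 0 3 0 / 0 0 0 0 0 0 / 3 0 1 0 0 0 / 0 0 0 0 0 0 / 0 0 0 0 0 0
t=3: a0@(2,0) a1@(0,0) a2@(2,2) a3@(0,0) a4@(0,0) a5@(2,0) a6@(0,4) a7@(0,0) a8@(0,0) | pheromone: 10 0 0 0 3 0 / 0 0 0 0 0 0 / 4 0 1 0 0 0 / 0 0 0 0 0 0 / 0 0 0 0 0 0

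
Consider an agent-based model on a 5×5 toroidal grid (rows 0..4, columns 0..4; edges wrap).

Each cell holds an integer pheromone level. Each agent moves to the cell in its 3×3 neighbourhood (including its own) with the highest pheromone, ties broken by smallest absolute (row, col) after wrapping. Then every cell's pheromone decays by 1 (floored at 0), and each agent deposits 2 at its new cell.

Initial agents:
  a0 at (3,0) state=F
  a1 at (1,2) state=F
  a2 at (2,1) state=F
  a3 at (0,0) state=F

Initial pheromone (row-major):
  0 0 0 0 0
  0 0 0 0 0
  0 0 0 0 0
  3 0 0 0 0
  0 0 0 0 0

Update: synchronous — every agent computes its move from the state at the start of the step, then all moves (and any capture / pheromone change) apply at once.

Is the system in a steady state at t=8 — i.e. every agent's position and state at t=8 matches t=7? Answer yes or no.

t=1: a0@(3,0) a1@(0,1) a2@(3,0) a3@(0,0) | pheromone: 2 2 0 0 0 / 0 0 0 0 0 / 0 0 0 0 0 / 6 0 0 0 0 / 0 0 0 0 0
t=2: a0@(3,0) a1@(0,0) a2@(3,0) a3@(0,0) | pheromone: 5 1 0 0 0 / 0 0 0 0 0 / 0 0 0 0 0 / 9 0 0 0 0 / 0 0 0 0 0
t=3: a0@(3,0) a1@(0,0) a2@(3,0) a3@(0,0) | pheromone: 8 0 0 0 0 / 0 0 0 0 0 / 0 0 0 0 0 / 12 0 0 0 0 / 0 0 0 0 0
t=4: a0@(3,0) a1@(0,0) a2@(3,0) a3@(0,0) | pheromone: 11 0 0 0 0 / 0 0 0 0 0 / 0 0 0 0 0 / 15 0 0 0 0 / 0 0 0 0 0
t=5: a0@(3,0) a1@(0,0) a2@(3,0) a3@(0,0) | pheromone: 14 0 0 0 0 / 0 0 0 0 0 / 0 0 0 0 0 / 18 0 0 0 0 / 0 0 0 0 0
t=6: a0@(3,0) a1@(0,0) a2@(3,0) a3@(0,0) | pheromone: 17 0 0 0 0 / 0 0 0 0 0 / 0 0 0 0 0 / 21 0 0 0 0 / 0 0 0 0 0
t=7: a0@(3,0) a1@(0,0) a2@(3,0) a3@(0,0) | pheromone: 20 0 0 0 0 / 0 0 0 0 0 / 0 0 0 0 0 / 24 0 0 0 0 / 0 0 0 0 0
t=8: a0@(3,0) a1@(0,0) a2@(3,0) a3@(0,0) | pheromone: 23 0 0 0 0 / 0 0 0 0 0 / 0 0 0 0 0 / 27 0 0 0 0 / 0 0 0 0 0

yes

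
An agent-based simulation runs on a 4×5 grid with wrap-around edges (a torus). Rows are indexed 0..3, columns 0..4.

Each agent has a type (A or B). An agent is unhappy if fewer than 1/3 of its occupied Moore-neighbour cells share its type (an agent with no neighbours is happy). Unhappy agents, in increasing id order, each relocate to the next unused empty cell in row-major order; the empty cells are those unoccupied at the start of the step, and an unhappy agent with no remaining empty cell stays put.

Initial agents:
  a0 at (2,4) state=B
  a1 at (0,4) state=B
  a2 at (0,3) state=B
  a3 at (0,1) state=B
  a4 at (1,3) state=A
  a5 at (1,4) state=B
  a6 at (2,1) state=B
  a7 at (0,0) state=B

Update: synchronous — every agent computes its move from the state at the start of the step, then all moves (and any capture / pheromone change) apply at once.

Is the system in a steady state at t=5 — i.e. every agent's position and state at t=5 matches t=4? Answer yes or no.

no

t=1: a0@(2,4):B a1@(0,4):B a2@(0,3):B a3@(0,1):B a4@(0,2):A a5@(1,4):B a6@(2,1):B a7@(0,0):B
t=2: a0@(2,4):B a1@(0,4):B a2@(0,3):B a3@(0,1):B a4@(1,0):A a5@(1,4):B a6@(2,1):B a7@(0,0):B
t=3: a0@(2,4):B a1@(0,4):B a2@(0,3):B a3@(0,1):B a4@(0,2):A a5@(1,4):B a6@(1,1):B a7@(0,0):B
t=4: a0@(2,4):B a1@(0,4):B a2@(0,3):B a3@(0,1):B a4@(1,0):A a5@(1,4):B a6@(1,1):B a7@(0,0):B
t=5: a0@(2,4):B a1@(0,4):B a2@(0,3):B a3@(0,1):B a4@(0,2):A a5@(1,4):B a6@(1,1):B a7@(0,0):B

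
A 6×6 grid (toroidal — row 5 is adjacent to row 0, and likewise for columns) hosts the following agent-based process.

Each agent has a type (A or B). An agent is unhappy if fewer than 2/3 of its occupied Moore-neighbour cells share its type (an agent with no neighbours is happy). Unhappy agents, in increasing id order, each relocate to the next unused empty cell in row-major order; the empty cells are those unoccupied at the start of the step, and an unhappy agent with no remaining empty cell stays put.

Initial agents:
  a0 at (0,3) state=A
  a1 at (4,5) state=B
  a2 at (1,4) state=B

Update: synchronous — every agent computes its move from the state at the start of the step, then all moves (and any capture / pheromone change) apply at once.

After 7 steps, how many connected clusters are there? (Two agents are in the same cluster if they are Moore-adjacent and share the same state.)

3

t=1: a0@(0,0):A a1@(4,5):B a2@(0,1):B
t=2: a0@(0,2):A a1@(4,5):B a2@(0,3):B
t=3: a0@(0,0):A a1@(4,5):B a2@(0,1):B
t=4: a0@(0,2):A a1@(4,5):B a2@(0,3):B
t=5: a0@(0,0):A a1@(4,5):B a2@(0,1):B
t=6: a0@(0,2):A a1@(4,5):B a2@(0,3):B
t=7: a0@(0,0):A a1@(4,5):B a2@(0,1):B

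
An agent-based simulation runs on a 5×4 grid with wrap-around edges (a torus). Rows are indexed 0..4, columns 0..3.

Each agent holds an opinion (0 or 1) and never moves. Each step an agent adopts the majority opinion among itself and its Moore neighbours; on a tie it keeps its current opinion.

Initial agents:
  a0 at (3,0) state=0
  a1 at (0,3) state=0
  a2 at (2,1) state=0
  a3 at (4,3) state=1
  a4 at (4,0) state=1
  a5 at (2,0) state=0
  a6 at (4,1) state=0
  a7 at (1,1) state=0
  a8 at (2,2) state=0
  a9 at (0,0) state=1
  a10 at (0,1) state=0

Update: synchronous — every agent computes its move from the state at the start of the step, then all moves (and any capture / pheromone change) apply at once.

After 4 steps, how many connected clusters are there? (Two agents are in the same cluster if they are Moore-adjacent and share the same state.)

1

t=1: a0@(3,0):0 a1@(0,3):1 a2@(2,1):0 a3@(4,3):1 a4@(4,0):0 a5@(2,0):0 a6@(4,1):0 a7@(1,1):0 a8@(2,2):0 a9@(0,0):0 a10@(0,1):0
t=2: a0@(3,0):0 a1@(0,3):1 a2@(2,1):0 a3@(4,3):0 a4@(4,0):0 a5@(2,0):0 a6@(4,1):0 a7@(1,1):0 a8@(2,2):0 a9@(0,0):0 a10@(0,1):0
t=3: a0@(3,0):0 a1@(0,3):0 a2@(2,1):0 a3@(4,3):0 a4@(4,0):0 a5@(2,0):0 a6@(4,1):0 a7@(1,1):0 a8@(2,2):0 a9@(0,0):0 a10@(0,1):0
t=4: (unchanged — steady state)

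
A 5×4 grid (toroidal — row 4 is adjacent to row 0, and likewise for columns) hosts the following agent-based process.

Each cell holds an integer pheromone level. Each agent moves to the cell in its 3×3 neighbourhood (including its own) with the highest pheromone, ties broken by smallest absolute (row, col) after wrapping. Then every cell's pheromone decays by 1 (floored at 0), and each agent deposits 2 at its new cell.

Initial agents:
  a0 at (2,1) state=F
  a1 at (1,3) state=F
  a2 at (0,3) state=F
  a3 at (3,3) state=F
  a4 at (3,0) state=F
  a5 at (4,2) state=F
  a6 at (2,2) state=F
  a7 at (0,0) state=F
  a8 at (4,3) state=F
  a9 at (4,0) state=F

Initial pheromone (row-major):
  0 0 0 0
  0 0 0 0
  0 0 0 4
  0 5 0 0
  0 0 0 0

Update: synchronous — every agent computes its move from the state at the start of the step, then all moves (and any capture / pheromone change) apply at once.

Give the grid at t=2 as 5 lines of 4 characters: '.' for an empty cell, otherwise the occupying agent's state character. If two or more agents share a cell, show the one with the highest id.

t=1: a0@(3,1) a1@(2,3) a2@(0,0) a3@(2,3) a4@(3,1) a5@(3,1) a6@(3,1) a7@(0,0) a8@(0,0) a9@(3,1) | pheromone: 6 0 0 0 / 0 0 0 0 / 0 0 0 7 / 0 14 0 0 / 0 0 0 0
t=2: a0@(3,1) a1@(2,3) a2@(0,0) a3@(2,3) a4@(3,1) a5@(3,1) a6@(3,1) a7@(0,0) a8@(0,0) a9@(3,1) | pheromone: 11 0 0 0 / 0 0 0 0 / 0 0 0 10 / 0 23 0 0 / 0 0 0 0

F...
....
...F
.F..
....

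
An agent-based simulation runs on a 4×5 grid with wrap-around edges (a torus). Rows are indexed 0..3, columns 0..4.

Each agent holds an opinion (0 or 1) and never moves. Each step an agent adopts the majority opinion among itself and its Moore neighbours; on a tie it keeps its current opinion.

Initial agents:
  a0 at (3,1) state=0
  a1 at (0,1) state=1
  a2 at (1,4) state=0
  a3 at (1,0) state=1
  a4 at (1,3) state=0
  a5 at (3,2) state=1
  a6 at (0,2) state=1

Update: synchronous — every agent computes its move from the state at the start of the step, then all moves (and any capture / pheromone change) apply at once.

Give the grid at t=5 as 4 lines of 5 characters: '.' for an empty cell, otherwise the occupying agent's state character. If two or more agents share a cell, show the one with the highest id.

.11..
1..00
.....
.11..

t=1: a0@(3,1):1 a1@(0,1):1 a2@(1,4):0 a3@(1,0):1 a4@(1,3):0 a5@(3,2):1 a6@(0,2):1
t=2: (unchanged — steady state)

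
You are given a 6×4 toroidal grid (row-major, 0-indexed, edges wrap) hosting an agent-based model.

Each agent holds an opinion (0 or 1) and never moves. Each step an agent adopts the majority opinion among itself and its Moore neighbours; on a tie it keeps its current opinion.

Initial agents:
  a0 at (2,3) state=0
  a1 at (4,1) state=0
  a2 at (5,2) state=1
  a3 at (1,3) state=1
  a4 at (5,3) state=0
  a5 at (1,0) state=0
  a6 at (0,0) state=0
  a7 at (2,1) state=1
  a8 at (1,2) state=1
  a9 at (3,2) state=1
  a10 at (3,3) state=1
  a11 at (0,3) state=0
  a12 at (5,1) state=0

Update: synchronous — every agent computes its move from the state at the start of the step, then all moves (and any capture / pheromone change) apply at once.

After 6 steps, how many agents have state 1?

t=1: a0@(2,3):1 a1@(4,1):0 a2@(5,2):0 a3@(1,3):0 a4@(5,3):0 a5@(1,0):0 a6@(0,0):0 a7@(2,1):1 a8@(1,2):1 a9@(3,2):1 a10@(3,3):1 a11@(0,3):0 a12@(5,1):0
t=2: (unchanged — steady state)

5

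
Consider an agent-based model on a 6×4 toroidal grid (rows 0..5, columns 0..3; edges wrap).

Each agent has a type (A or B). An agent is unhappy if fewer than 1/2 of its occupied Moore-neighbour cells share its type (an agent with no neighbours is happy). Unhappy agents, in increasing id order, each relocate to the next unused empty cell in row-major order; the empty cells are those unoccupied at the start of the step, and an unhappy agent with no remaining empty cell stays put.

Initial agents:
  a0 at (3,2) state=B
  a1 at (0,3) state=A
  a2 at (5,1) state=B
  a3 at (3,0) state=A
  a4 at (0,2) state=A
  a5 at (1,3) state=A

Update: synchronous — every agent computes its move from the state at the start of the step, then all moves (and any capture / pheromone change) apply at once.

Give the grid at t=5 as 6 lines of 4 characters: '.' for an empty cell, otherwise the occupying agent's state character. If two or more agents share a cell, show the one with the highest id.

t=1: a0@(3,2):B a1@(0,3):A a2@(0,0):B a3@(3,0):A a4@(0,2):A a5@(1,3):A
t=2: a0@(3,2):B a1@(0,3):A a2@(0,1):B a3@(3,0):A a4@(0,2):A a5@(1,3):A
t=3: a0@(3,2):B a1@(0,3):A a2@(0,0):B a3@(3,0):A a4@(0,2):A a5@(1,3):A
t=4: a0@(3,2):B a1@(0,3):A a2@(0,1):B a3@(3,0):A a4@(0,2):A a5@(1,3):A
t=5: a0@(3,2):B a1@(0,3):A a2@(0,0):B a3@(3,0):A a4@(0,2):A a5@(1,3):A

B.AA
...A
....
A.B.
....
....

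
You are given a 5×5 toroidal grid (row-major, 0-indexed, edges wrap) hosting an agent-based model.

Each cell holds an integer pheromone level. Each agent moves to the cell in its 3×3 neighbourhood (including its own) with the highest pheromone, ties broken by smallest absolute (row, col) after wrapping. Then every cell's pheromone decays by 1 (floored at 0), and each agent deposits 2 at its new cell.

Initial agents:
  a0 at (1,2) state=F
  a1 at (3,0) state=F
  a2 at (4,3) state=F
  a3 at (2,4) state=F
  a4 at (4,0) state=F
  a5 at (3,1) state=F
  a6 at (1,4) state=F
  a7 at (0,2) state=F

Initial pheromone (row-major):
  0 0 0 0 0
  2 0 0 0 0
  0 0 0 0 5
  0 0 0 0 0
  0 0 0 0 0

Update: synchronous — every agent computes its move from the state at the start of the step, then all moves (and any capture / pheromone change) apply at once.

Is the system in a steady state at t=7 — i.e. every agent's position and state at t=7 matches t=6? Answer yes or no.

yes

t=1: a0@(0,1) a1@(2,4) a2@(0,2) a3@(2,4) a4@(0,0) a5@(2,0) a6@(2,4) a7@(0,1) | pheromone: 2 4 2 0 0 / 1 0 0 0 0 / 2 0 0 0 10 / 0 0 0 0 0 / 0 0 0 0 0
t=2: a0@(0,1) a1@(2,4) a2@(0,1) a3@(2,4) a4@(0,1) a5@(2,4) a6@(2,4) a7@(0,1) | pheromone: 1 11 1 0 0 / 0 0 0 0 0 / 1 0 0 0 17 / 0 0 0 0 0 / 0 0 0 0 0
t=3: a0@(0,1) a1@(2,4) a2@(0,1) a3@(2,4) a4@(0,1) a5@(2,4) a6@(2,4) a7@(0,1) | pheromone: 0 18 0 0 0 / 0 0 0 0 0 / 0 0 0 0 24 / 0 0 0 0 0 / 0 0 0 0 0
t=4: a0@(0,1) a1@(2,4) a2@(0,1) a3@(2,4) a4@(0,1) a5@(2,4) a6@(2,4) a7@(0,1) | pheromone: 0 25 0 0 0 / 0 0 0 0 0 / 0 0 0 0 31 / 0 0 0 0 0 / 0 0 0 0 0
t=5: a0@(0,1) a1@(2,4) a2@(0,1) a3@(2,4) a4@(0,1) a5@(2,4) a6@(2,4) a7@(0,1) | pheromone: 0 32 0 0 0 / 0 0 0 0 0 / 0 0 0 0 38 / 0 0 0 0 0 / 0 0 0 0 0
t=6: a0@(0,1) a1@(2,4) a2@(0,1) a3@(2,4) a4@(0,1) a5@(2,4) a6@(2,4) a7@(0,1) | pheromone: 0 39 0 0 0 / 0 0 0 0 0 / 0 0 0 0 45 / 0 0 0 0 0 / 0 0 0 0 0
t=7: a0@(0,1) a1@(2,4) a2@(0,1) a3@(2,4) a4@(0,1) a5@(2,4) a6@(2,4) a7@(0,1) | pheromone: 0 46 0 0 0 / 0 0 0 0 0 / 0 0 0 0 52 / 0 0 0 0 0 / 0 0 0 0 0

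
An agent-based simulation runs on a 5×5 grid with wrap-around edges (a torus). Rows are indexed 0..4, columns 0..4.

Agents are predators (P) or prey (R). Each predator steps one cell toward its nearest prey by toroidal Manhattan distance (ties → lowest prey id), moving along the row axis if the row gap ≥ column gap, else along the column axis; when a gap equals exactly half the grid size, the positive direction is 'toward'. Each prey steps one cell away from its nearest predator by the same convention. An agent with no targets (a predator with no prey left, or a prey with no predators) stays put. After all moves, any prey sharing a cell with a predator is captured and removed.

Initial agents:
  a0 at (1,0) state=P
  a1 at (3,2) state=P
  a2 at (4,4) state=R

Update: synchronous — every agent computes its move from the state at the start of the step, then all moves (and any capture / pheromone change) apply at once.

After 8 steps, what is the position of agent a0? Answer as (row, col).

t=1: a0@(0,0):P a1@(3,3):P a2@(3,4):R
t=2: a0@(4,0):P a1@(3,4):P a2@(3,0):R
t=3: a0@(3,0):P a1@(3,0):P a2@(2,0):R
t=4: a0@(2,0):P a1@(2,0):P a2@(1,0):R
t=5: a0@(1,0):P a1@(1,0):P a2@(0,0):R
t=6: a0@(0,0):P a1@(0,0):P a2@(4,0):R
t=7: a0@(4,0):P a1@(4,0):P a2@(3,0):R
t=8: a0@(3,0):P a1@(3,0):P a2@(2,0):R

(3, 0)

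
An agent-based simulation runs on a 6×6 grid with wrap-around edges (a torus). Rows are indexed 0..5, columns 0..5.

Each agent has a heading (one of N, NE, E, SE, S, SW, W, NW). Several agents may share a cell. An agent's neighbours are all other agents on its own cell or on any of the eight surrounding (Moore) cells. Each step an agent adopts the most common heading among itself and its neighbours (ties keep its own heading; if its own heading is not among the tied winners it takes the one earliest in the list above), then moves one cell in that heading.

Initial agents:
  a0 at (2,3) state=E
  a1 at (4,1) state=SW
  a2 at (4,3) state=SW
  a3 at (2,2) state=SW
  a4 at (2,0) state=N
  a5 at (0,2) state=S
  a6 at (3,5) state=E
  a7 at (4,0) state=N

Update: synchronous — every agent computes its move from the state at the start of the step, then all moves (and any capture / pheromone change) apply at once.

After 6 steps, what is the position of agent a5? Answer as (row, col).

t=1: a0@(2,4):E a1@(5,0):SW a2@(5,2):SW a3@(3,1):SW a4@(1,0):N a5@(1,2):S a6@(2,5):N a7@(3,0):N
t=2: a0@(2,5):E a1@(0,5):SW a2@(0,1):SW a3@(4,0):SW a4@(0,0):N a5@(2,2):S a6@(1,5):N a7@(2,0):N
t=3: a0@(1,5):N a1@(5,5):N a2@(1,0):SW a3@(5,5):SW a4@(5,0):N a5@(3,2):S a6@(0,5):N a7@(1,0):N
t=4: a0@(0,5):N a1@(4,5):N a2@(0,0):N a3@(4,5):N a4@(4,0):N a5@(4,2):S a6@(5,5):N a7@(0,0):N
t=5: a0@(5,5):N a1@(3,5):N a2@(5,0):N a3@(3,5):N a4@(3,0):N a5@(5,2):S a6@(4,5):N a7@(5,0):N
t=6: a0@(4,5):N a1@(2,5):N a2@(4,0):N a3@(2,5):N a4@(2,0):N a5@(0,2):S a6@(3,5):N a7@(4,0):N

(0, 2)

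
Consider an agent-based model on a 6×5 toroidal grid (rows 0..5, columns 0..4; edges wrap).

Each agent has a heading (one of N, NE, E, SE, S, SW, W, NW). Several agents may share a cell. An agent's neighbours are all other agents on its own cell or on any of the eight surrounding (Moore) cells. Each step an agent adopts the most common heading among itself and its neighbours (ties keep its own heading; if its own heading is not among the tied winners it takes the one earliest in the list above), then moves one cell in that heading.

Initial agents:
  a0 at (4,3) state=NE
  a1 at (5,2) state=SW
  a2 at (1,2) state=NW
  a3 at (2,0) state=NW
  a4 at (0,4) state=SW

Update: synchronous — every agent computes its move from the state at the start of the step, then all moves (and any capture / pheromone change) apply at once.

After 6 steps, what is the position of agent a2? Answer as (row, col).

t=1: a0@(3,4):NE a1@(0,1):SW a2@(0,1):NW a3@(1,4):NW a4@(1,3):SW
t=2: a0@(2,0):NE a1@(1,0):SW a2@(5,0):NW a3@(0,3):NW a4@(2,2):SW
t=3: a0@(1,1):NE a1@(2,4):SW a2@(4,4):NW a3@(5,2):NW a4@(3,1):SW
t=4: a0@(0,2):NE a1@(3,3):SW a2@(3,3):NW a3@(4,1):NW a4@(4,0):SW
t=5: a0@(5,3):NE a1@(4,2):SW a2@(2,2):NW a3@(3,0):NW a4@(5,4):SW
t=6: a0@(0,2):SW a1@(5,1):SW a2@(1,1):NW a3@(2,4):NW a4@(0,3):SW

(1, 1)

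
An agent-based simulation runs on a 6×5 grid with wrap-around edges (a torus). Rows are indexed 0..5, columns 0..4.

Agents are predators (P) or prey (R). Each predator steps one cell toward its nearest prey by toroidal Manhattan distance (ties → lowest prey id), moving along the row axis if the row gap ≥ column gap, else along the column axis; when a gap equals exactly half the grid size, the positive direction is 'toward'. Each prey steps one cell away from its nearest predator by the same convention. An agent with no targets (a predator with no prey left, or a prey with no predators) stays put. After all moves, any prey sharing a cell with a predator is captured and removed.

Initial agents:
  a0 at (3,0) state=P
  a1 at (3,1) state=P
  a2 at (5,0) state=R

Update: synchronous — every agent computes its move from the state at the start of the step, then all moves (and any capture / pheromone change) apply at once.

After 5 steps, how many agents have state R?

t=1: a0@(4,0):P a1@(4,1):P a2@(0,0):R
t=2: a0@(5,0):P a1@(5,1):P a2@(1,0):R
t=3: a0@(0,0):P a1@(0,1):P a2@(2,0):R
t=4: a0@(1,0):P a1@(1,1):P a2@(3,0):R
t=5: a0@(2,0):P a1@(2,1):P a2@(4,0):R

1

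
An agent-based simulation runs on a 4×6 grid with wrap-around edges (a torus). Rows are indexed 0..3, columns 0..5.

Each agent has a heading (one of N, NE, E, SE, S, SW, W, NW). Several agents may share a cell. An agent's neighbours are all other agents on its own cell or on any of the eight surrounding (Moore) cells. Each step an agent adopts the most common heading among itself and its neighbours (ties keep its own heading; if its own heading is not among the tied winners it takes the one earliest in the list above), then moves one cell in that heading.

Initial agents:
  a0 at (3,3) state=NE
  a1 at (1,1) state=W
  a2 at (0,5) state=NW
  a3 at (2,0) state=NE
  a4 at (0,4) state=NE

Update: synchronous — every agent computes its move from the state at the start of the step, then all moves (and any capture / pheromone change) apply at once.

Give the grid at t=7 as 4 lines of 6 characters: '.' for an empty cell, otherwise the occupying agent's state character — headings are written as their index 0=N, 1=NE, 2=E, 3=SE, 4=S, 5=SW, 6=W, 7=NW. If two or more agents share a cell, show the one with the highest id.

....1.
....11
......
.1....

t=1: a0@(2,4):NE a1@(1,0):W a2@(3,4):NW a3@(1,1):NE a4@(3,5):NE
t=2: a0@(1,5):NE a1@(1,5):W a2@(2,5):NE a3@(0,2):NE a4@(2,0):NE
t=3: a0@(0,0):NE a1@(0,0):NE a2@(1,0):NE a3@(3,3):NE a4@(1,1):NE
t=4: a0@(3,1):NE a1@(3,1):NE a2@(0,1):NE a3@(2,4):NE a4@(0,2):NE
t=5: a0@(2,2):NE a1@(2,2):NE a2@(3,2):NE a3@(1,5):NE a4@(3,3):NE
t=6: a0@(1,3):NE a1@(1,3):NE a2@(2,3):NE a3@(0,0):NE a4@(2,4):NE
t=7: a0@(0,4):NE a1@(0,4):NE a2@(1,4):NE a3@(3,1):NE a4@(1,5):NE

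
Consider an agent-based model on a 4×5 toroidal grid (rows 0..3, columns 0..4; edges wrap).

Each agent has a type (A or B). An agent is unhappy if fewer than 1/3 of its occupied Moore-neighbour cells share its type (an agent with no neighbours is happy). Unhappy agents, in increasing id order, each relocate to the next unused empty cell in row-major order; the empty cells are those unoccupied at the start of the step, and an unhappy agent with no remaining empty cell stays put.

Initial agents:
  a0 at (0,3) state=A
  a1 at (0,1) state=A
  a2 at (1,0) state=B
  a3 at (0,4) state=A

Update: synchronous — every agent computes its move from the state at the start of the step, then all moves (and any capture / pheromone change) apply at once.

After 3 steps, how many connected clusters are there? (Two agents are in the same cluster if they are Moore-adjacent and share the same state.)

t=1: a0@(0,3):A a1@(0,0):A a2@(0,2):B a3@(0,4):A
t=2: a0@(0,3):A a1@(0,0):A a2@(0,1):B a3@(0,4):A
t=3: a0@(0,3):A a1@(0,0):A a2@(0,2):B a3@(0,4):A

2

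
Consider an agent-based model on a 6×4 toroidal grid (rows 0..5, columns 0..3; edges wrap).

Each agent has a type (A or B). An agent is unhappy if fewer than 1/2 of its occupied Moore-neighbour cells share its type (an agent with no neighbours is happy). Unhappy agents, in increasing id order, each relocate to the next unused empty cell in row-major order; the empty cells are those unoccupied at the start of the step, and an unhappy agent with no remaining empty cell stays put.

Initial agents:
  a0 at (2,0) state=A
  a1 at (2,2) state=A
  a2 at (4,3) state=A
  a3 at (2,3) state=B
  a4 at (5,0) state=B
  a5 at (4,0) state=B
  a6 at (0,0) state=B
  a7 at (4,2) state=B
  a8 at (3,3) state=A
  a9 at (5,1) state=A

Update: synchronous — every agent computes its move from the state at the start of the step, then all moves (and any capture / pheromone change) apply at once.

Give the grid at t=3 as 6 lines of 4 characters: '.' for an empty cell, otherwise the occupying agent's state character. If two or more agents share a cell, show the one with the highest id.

t=1: a0@(2,0):A a1@(2,2):A a2@(0,1):A a3@(0,2):B a4@(5,0):B a5@(0,3):B a6@(0,0):B a7@(1,0):B a8@(3,3):A a9@(1,1):A
t=2: a0@(2,0):A a1@(2,2):A a2@(1,2):A a3@(1,3):B a4@(5,0):B a5@(0,3):B a6@(0,0):B a7@(2,1):B a8@(3,3):A a9@(1,1):A
t=3: a0@(2,0):A a1@(2,2):A a2@(0,1):A a3@(0,2):B a4@(5,0):B a5@(0,3):B a6@(0,0):B a7@(1,0):B a8@(3,3):A a9@(1,1):A

BABB
BA..
A.A.
...A
....
B...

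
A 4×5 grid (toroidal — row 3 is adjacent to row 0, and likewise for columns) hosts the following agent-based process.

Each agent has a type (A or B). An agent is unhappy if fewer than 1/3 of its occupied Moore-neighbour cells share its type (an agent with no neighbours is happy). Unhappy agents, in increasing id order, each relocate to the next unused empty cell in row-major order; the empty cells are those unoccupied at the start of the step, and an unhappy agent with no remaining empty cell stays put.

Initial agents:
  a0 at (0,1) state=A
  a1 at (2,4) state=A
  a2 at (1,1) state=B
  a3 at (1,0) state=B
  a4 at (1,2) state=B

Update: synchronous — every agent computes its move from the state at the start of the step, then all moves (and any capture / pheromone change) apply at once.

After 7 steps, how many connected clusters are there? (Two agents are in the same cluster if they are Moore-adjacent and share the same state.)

3

t=1: a0@(0,0):A a1@(0,2):A a2@(1,1):B a3@(1,0):B a4@(1,2):B
t=2: a0@(0,1):A a1@(0,3):A a2@(1,1):B a3@(1,0):B a4@(1,2):B
t=3: a0@(0,0):A a1@(0,2):A a2@(1,1):B a3@(1,0):B a4@(1,2):B
t=4: a0@(0,1):A a1@(0,3):A a2@(1,1):B a3@(1,0):B a4@(1,2):B
t=5: a0@(0,0):A a1@(0,2):A a2@(1,1):B a3@(1,0):B a4@(1,2):B
t=6: a0@(0,1):A a1@(0,3):A a2@(1,1):B a3@(1,0):B a4@(1,2):B
t=7: a0@(0,0):A a1@(0,2):A a2@(1,1):B a3@(1,0):B a4@(1,2):B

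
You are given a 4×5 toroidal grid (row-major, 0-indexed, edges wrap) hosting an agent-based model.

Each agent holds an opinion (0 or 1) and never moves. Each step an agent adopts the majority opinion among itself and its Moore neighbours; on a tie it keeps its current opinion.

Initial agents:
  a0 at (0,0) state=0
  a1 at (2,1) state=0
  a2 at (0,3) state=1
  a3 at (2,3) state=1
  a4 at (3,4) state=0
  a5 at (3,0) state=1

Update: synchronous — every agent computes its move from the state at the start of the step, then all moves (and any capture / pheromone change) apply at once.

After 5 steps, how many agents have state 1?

3

t=1: a0@(0,0):0 a1@(2,1):0 a2@(0,3):1 a3@(2,3):1 a4@(3,4):1 a5@(3,0):0
t=2: (unchanged — steady state)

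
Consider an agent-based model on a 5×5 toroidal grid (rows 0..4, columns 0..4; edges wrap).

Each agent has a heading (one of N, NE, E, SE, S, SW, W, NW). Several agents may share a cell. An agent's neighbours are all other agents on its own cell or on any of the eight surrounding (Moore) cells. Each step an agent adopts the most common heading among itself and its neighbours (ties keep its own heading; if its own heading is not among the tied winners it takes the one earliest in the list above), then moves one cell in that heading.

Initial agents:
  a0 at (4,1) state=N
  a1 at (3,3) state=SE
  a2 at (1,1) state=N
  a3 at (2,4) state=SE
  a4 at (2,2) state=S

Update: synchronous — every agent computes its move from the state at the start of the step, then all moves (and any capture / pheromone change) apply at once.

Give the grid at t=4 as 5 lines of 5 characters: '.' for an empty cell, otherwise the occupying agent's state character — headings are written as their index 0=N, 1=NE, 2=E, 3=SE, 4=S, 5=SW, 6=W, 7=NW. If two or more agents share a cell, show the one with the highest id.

t=1: a0@(3,1):N a1@(4,4):SE a2@(0,1):N a3@(3,0):SE a4@(3,2):S
t=2: a0@(2,1):N a1@(0,0):SE a2@(4,1):N a3@(4,1):SE a4@(4,2):S
t=3: a0@(1,1):N a1@(1,1):SE a2@(0,2):SE a3@(0,2):SE a4@(0,2):S
t=4: a0@(2,2):SE a1@(2,2):SE a2@(1,3):SE a3@(1,3):SE a4@(1,3):SE

.....
...3.
..3..
.....
.....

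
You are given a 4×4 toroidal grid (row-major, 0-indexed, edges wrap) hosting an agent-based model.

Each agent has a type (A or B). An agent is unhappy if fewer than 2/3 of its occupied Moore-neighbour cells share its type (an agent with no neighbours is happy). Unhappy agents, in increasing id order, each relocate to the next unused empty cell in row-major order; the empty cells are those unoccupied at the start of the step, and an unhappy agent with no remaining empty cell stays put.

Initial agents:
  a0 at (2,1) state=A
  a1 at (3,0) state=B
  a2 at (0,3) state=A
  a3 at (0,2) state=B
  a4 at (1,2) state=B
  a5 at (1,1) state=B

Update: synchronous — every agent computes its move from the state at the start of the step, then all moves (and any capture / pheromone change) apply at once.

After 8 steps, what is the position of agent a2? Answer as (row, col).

t=1: a0@(0,0):A a1@(0,1):B a2@(1,0):A a3@(0,2):B a4@(1,3):B a5@(1,1):B
t=2: a0@(0,3):A a1@(1,2):B a2@(2,0):A a3@(0,2):B a4@(2,1):B a5@(2,2):B
t=3: a0@(0,0):A a1@(1,2):B a2@(0,1):A a3@(1,0):B a4@(2,1):B a5@(2,2):B
t=4: a0@(0,2):A a1@(1,2):B a2@(0,3):A a3@(1,1):B a4@(2,1):B a5@(2,2):B
t=5: a0@(0,0):A a1@(0,1):B a2@(1,0):A a3@(1,1):B a4@(2,1):B a5@(2,2):B
t=6: a0@(0,2):A a1@(0,3):B a2@(1,2):A a3@(1,3):B a4@(2,1):B a5@(2,2):B
t=7: a0@(0,0):A a1@(0,1):B a2@(1,0):A a3@(1,1):B a4@(2,0):B a5@(2,2):B
t=8: a0@(0,2):A a1@(0,3):B a2@(1,2):A a3@(1,3):B a4@(2,1):B a5@(2,2):B

(1, 2)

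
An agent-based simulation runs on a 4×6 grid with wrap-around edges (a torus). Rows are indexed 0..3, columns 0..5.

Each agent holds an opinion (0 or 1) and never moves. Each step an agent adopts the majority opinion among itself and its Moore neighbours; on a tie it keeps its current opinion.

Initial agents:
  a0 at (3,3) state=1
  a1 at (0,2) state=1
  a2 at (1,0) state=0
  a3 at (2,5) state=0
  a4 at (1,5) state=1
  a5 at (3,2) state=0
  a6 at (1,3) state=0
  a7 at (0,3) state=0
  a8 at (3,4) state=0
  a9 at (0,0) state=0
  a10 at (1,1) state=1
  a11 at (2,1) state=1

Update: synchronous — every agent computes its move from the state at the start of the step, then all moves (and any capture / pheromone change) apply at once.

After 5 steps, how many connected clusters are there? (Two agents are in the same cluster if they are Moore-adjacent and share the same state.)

t=1: a0@(3,3):0 a1@(0,2):1 a2@(1,0):0 a3@(2,5):0 a4@(1,5):0 a5@(3,2):1 a6@(1,3):0 a7@(0,3):0 a8@(3,4):0 a9@(0,0):0 a10@(1,1):1 a11@(2,1):1
t=2: (unchanged — steady state)

2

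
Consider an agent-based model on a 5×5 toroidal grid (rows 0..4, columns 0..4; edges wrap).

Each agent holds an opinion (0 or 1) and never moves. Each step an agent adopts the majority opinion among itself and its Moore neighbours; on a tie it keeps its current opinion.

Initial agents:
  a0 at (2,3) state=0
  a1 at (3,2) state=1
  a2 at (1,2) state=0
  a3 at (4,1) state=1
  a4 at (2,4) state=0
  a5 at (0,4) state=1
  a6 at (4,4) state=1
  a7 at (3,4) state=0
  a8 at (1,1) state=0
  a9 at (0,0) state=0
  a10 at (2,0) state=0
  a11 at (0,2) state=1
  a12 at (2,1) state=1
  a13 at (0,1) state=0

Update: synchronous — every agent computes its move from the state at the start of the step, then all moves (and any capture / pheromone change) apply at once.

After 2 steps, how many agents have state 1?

3

t=1: a0@(2,3):0 a1@(3,2):1 a2@(1,2):0 a3@(4,1):1 a4@(2,4):0 a5@(0,4):1 a6@(4,4):1 a7@(3,4):0 a8@(1,1):0 a9@(0,0):0 a10@(2,0):0 a11@(0,2):0 a12@(2,1):0 a13@(0,1):0
t=2: a0@(2,3):0 a1@(3,2):1 a2@(1,2):0 a3@(4,1):0 a4@(2,4):0 a5@(0,4):1 a6@(4,4):1 a7@(3,4):0 a8@(1,1):0 a9@(0,0):0 a10@(2,0):0 a11@(0,2):0 a12@(2,1):0 a13@(0,1):0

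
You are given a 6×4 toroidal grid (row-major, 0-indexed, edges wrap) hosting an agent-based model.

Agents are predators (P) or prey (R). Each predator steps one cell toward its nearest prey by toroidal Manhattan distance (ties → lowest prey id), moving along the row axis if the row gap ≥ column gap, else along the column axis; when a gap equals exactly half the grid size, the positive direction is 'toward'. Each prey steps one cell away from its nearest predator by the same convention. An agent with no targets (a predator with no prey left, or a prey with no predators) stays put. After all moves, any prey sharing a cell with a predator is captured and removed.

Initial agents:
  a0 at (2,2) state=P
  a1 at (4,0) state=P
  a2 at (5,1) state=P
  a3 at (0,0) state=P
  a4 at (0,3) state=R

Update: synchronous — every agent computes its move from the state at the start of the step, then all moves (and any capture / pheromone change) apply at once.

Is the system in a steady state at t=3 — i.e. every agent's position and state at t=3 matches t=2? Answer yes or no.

t=1: a0@(1,2):P a1@(5,0):P a2@(5,2):P a3@(0,3):P a4@(0,2):R
t=2: a0@(0,2):P a1@(5,1):P a2@(0,2):P a3@(0,2):P a4@(5,2):R
t=3: a0@(5,2):P a1@(5,2):P a2@(5,2):P a3@(5,2):P a4@(4,2):R

no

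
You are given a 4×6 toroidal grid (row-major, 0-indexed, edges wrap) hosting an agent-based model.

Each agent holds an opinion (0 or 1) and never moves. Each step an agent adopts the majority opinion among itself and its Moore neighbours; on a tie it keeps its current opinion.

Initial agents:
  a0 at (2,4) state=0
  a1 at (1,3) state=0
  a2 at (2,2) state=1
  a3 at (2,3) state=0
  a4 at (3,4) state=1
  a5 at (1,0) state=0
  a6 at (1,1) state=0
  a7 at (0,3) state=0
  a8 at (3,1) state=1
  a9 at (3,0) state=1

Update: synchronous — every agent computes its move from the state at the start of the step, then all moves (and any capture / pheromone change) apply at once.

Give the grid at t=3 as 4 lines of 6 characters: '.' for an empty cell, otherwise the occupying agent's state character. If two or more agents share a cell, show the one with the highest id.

...0..
00.0..
..000.
11..0.

t=1: a0@(2,4):0 a1@(1,3):0 a2@(2,2):0 a3@(2,3):0 a4@(3,4):0 a5@(1,0):0 a6@(1,1):0 a7@(0,3):0 a8@(3,1):1 a9@(3,0):1
t=2: (unchanged — steady state)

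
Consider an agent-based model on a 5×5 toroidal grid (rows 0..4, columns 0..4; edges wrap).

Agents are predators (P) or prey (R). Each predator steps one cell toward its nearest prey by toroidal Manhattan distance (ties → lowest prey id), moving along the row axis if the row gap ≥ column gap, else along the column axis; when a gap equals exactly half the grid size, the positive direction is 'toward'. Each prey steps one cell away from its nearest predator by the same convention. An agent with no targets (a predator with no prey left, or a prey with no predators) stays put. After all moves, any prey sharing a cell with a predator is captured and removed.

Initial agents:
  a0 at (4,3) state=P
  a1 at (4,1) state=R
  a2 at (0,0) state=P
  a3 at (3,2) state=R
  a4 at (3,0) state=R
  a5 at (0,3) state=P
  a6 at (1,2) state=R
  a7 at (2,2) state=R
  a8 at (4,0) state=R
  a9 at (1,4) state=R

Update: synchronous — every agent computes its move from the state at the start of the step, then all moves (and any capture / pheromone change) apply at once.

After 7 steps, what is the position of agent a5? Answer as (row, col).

(4, 1)

t=1: a0@(4,2):P a2@(4,0):P a3@(2,2):R a4@(2,0):R a5@(1,3):P a6@(2,2):R a7@(1,2):R a8@(3,0):R a9@(2,4):R
t=2: a0@(3,2):P a2@(3,0):P a4@(1,0):R a5@(1,2):P a7@(1,1):R a8@(2,0):R a9@(3,4):R
t=3: a0@(3,3):P a2@(2,0):P a4@(0,0):R a5@(1,1):P a7@(1,0):R a8@(1,0):R
t=4: a0@(4,3):P a2@(1,0):P a4@(4,0):R a5@(1,0):P a7@(0,0):R a8@(0,0):R
t=5: a0@(4,4):P a2@(0,0):P a4@(4,1):R a5@(0,0):P a7@(4,0):R a8@(4,0):R
t=6: a0@(4,0):P a2@(4,0):P a4@(4,2):R a5@(4,0):P a7@(4,1):R a8@(4,1):R
t=7: a0@(4,1):P a2@(4,1):P a4@(4,3):R a5@(4,1):P a7@(4,2):R a8@(4,2):R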